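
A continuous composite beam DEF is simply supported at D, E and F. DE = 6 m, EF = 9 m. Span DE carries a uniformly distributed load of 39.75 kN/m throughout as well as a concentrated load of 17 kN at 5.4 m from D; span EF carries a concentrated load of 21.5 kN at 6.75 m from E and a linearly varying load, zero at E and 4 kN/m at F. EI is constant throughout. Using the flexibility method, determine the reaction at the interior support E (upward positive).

R_E = 173.7 kN

Release continuity at E by inserting a hinge; the redundant is the internal moment M_E. The primary structure is two simply-supported spans DE and EF.
Discontinuity in slope at E on the released structure — sum the simple-span end rotations:
  span DE: UDL 39.75: wL³/(24EI) = 357.8/EI
  span DE: point load 17 at a = 5.4: Pab(L + a)/(6LEI) = 17.44/EI
  span EF: point load 21.5 at a = 6.75: Pab(L + b)/(6LEI) = 68.03/EI
  span EF: triangular load, peak 4: 7w₀L³/(360EI) = 56.7/EI
  relative rotation θ_0 = (375.2 + 124.7)/EI = 499.9/EI
A unit hogging moment at E produces rotation L₁/(3EI) + L₂/(3EI) = 5/EI.
Slope continuity at E: θ_0 = M_E·5/EI, so M_E = 499.9/5 = 99.98 kN·m (hogging).
Span DE, ΣM about D with M_E applied at E: R_E^{DE}·6 = 807.3 + 99.98, so R_E^{DE} = 151.2 kN and R_D = 255.5 − 151.2 = 104.3 kN.
Span EF, ΣM about F: R_E^{EF}·9 = 102.4 + 99.98, so R_E^{EF} = 22.48 kN and R_F = 39.5 − 22.48 = 17.02 kN.
R_E = 151.2 + 22.48 = 173.7 kN.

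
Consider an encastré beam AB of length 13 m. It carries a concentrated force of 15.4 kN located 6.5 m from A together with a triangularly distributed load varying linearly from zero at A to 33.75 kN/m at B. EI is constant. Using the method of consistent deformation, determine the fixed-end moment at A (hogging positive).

Release both end moments; the primary structure is a simply-supported span AB with redundants M_A and M_B.
On the primary (simply-supported) span, the end slopes from the loading are:
  at A: point load 15.4 at a = 6.5: Pab(L + b)/(6LEI) = 162.7/EI
  at B: point load 15.4 at a = 6.5: Pab(L + a)/(6LEI) = 162.7/EI
  at A: triangular load, peak 33.75: 7w₀L³/(360EI) = 1442/EI
  at B: triangular load, peak 33.75: w₀L³/(45EI) = 1648/EI
  θ_A0 = 1604/EI,  θ_B0 = 1810/EI
Flexibility coefficients: a unit moment at one end gives L/(3EI) there and L/(6EI) at the far end, so f₁₁ = f₂₂ = 4.333/EI and f₁₂ = f₂₁ = 2.167/EI.
Compatibility — zero rotation at each built-in end:
  4.333 M_A + 2.167 M_B = 1604
  2.167 M_A + 4.333 M_B = 1810
Solving the pair gives M_A = 215.2 kN·m and M_B = 310.2 kN·m (hogging).

M_A = 215.2 kN·m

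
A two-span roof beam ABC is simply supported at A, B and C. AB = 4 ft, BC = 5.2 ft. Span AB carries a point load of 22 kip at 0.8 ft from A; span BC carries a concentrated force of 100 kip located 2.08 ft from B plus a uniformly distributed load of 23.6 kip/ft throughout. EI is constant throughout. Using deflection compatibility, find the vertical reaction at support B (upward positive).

R_B = 172.3 kip

Insert a hinge at B; M_B is the redundant, and each span becomes simply supported.
End slopes at the hinge B, treating each span as simply supported:
  span AB: point load 22 at a = 0.8: Pab(L + a)/(6LEI) = 11.26/EI
  span BC: point load 100 at a = 2.08: Pab(L + b)/(6LEI) = 173.1/EI
  span BC: UDL 23.6: wL³/(24EI) = 138.3/EI
  relative rotation θ_0 = (11.26 + 311.3)/EI = 322.6/EI
A unit hogging moment at B produces rotation L₁/(3EI) + L₂/(3EI) = 3.067/EI.
Compatibility: M_B·(L₁+L₂)/(3EI) = θ_0, giving M_B = 105.2 kip·ft (hogging).
Span AB, ΣM about A with M_B applied at B: R_B^{AB}·4 = 17.6 + 105.2, so R_B^{AB} = 30.7 kip and R_A = 22 − 30.7 = -8.698 kip.
Span BC, ΣM about C: R_B^{BC}·5.2 = 631.1 + 105.2, so R_B^{BC} = 141.6 kip and R_C = 222.7 − 141.6 = 81.13 kip.
R_B = 30.7 + 141.6 = 172.3 kip.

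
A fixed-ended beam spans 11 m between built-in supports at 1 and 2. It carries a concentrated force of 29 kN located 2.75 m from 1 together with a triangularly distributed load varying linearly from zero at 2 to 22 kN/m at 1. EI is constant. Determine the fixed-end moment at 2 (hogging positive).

Release both end moments; the primary structure is a simply-supported span 12 with redundants M_1 and M_2.
On the primary (simply-supported) span, the end slopes from the loading are:
  at 1: point load 29 at a = 2.75: Pab(L + b)/(6LEI) = 191.9/EI
  at 2: point load 29 at a = 2.75: Pab(L + a)/(6LEI) = 137.1/EI
  at 1: triangular load, peak 22: w₀L³/(45EI) = 650.7/EI
  at 2: triangular load, peak 22: 7w₀L³/(360EI) = 569.4/EI
  θ_10 = 842.6/EI,  θ_20 = 706.4/EI
Flexibility coefficients: a unit moment at one end gives L/(3EI) there and L/(6EI) at the far end, so f₁₁ = f₂₂ = 3.667/EI and f₁₂ = f₂₁ = 1.833/EI.
Compatibility — zero rotation at each built-in end:
  3.667 M_1 + 1.833 M_2 = 842.6
  1.833 M_1 + 3.667 M_2 = 706.4
Solving the pair gives M_1 = 178 kN·m and M_2 = 103.7 kN·m (hogging).

M_2 = 103.7 kN·m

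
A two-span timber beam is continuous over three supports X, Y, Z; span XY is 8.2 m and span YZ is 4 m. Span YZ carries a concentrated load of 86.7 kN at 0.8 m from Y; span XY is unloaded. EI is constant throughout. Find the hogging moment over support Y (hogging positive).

Insert a hinge at Y; M_Y is the redundant, and each span becomes simply supported.
Discontinuity in slope at Y on the released structure — sum the simple-span end rotations:
  span YZ: point load 86.7 at a = 0.8: Pab(L + b)/(6LEI) = 66.59/EI
  relative rotation θ_0 = (0 + 66.59)/EI = 66.59/EI
A unit hogging moment at Y produces rotation L₁/(3EI) + L₂/(3EI) = 4.067/EI.
Slope continuity at Y: θ_0 = M_Y·4.067/EI, so M_Y = 66.59/4.067 = 16.37 kN·m (hogging).

M_Y = 16.37 kN·m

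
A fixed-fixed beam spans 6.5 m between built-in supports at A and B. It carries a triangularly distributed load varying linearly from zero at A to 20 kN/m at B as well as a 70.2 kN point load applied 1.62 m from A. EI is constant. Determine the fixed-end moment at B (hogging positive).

Release both end moments; the primary structure is a simply-supported span AB with redundants M_A and M_B.
On the primary (simply-supported) span, the end slopes from the loading are:
  at A: triangular load, peak 20: 7w₀L³/(360EI) = 106.8/EI
  at B: triangular load, peak 20: w₀L³/(45EI) = 122.1/EI
  at A: point load 70.2 at a = 1.62: Pab(L + b)/(6LEI) = 161.9/EI
  at B: point load 70.2 at a = 1.62: Pab(L + a)/(6LEI) = 115.5/EI
  θ_A0 = 268.7/EI,  θ_B0 = 237.6/EI
Flexibility coefficients: a unit moment at one end gives L/(3EI) there and L/(6EI) at the far end, so f₁₁ = f₂₂ = 2.167/EI and f₁₂ = f₂₁ = 1.083/EI.
Compatibility — zero rotation at each built-in end:
  2.167 M_A + 1.083 M_B = 268.7
  1.083 M_A + 2.167 M_B = 237.6
Solving the pair gives M_A = 92.27 kN·m and M_B = 63.53 kN·m (hogging).

M_B = 63.53 kN·m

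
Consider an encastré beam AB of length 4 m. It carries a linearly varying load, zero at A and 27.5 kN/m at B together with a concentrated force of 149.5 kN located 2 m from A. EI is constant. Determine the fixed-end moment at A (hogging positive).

M_A = 89.42 kN·m

Release both end moments; the primary structure is a simply-supported span AB with redundants M_A and M_B.
Simple-span end rotations at A and B under the given loads:
  at A: triangular load, peak 27.5: 7w₀L³/(360EI) = 34.22/EI
  at B: triangular load, peak 27.5: w₀L³/(45EI) = 39.11/EI
  at A: point load 149.5 at a = 2: Pab(L + b)/(6LEI) = 149.5/EI
  at B: point load 149.5 at a = 2: Pab(L + a)/(6LEI) = 149.5/EI
  θ_A0 = 183.7/EI,  θ_B0 = 188.6/EI
Flexibility coefficients: a unit moment at one end gives L/(3EI) there and L/(6EI) at the far end, so f₁₁ = f₂₂ = 1.333/EI and f₁₂ = f₂₁ = 0.6667/EI.
Compatibility — zero rotation at each built-in end:
  1.333 M_A + 0.6667 M_B = 183.7
  0.6667 M_A + 1.333 M_B = 188.6
Solving the pair gives M_A = 89.42 kN·m and M_B = 96.75 kN·m (hogging).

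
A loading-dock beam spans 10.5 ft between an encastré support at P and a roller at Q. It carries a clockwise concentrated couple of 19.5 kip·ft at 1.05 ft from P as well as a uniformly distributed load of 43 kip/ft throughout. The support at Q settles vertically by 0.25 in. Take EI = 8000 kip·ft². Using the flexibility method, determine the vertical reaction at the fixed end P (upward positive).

R_P = 282.1 kip

Remove the prop at Q; the released (primary) structure is a cantilever built in at P.
Downward deflection at the released point Q due to the loads:
  clockwise couple 19.5 at a = 1.05: M₀a(2L − a)/(2EI) = 204.2/EI
  UDL 43: wL⁴/(8EI) = 65333/EI
  δ_0 = 65538/EI
Flexibility coefficient — unit upward force at Q: δ_{QQ} = L³/(3EI) = 385.9/EI.
With EI = 8000 kip·ft²: δ_0 = 8.1922 ft and δ_{QQ} = 0.048234 ft/kip.
Compatibility — the beam at Q must follow the support down by 0.02083 ft: δ_0 − R_Q·δ_{QQ} = 0.02083, so R_Q = (8.1922 − 0.02083)/0.048234 = 169.4 kip.
Vertical equilibrium: R_P = ΣP − R_Q = 451.5 − 169.4 = 282.1 kip.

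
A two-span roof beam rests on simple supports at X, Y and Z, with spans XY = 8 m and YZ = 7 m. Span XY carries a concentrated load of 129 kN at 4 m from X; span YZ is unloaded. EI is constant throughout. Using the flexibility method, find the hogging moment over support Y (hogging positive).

M_Y = 103.2 kN·m

Release continuity at Y by inserting a hinge; the redundant is the internal moment M_Y. The primary structure is two simply-supported spans XY and YZ.
Discontinuity in slope at Y on the released structure — sum the simple-span end rotations:
  span XY: point load 129 at a = 4: Pab(L + a)/(6LEI) = 516/EI
  relative rotation θ_0 = (516 + 0)/EI = 516/EI
A unit hogging moment at Y produces rotation L₁/(3EI) + L₂/(3EI) = 5/EI.
Slope continuity at Y: θ_0 = M_Y·5/EI, so M_Y = 516/5 = 103.2 kN·m (hogging).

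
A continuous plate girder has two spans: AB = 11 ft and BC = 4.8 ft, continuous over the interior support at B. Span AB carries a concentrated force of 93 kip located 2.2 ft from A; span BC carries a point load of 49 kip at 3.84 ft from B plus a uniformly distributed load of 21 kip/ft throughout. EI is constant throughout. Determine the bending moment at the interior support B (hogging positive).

Insert a hinge at B; M_B is the redundant, and each span becomes simply supported.
Discontinuity in slope at B on the released structure — sum the simple-span end rotations:
  span AB: point load 93 at a = 2.2: Pab(L + a)/(6LEI) = 360.1/EI
  span BC: point load 49 at a = 3.84: Pab(L + b)/(6LEI) = 36.13/EI
  span BC: UDL 21: wL³/(24EI) = 96.77/EI
  relative rotation θ_0 = (360.1 + 132.9)/EI = 493/EI
A unit hogging moment at B produces rotation L₁/(3EI) + L₂/(3EI) = 5.267/EI.
Slope continuity at B: θ_0 = M_B·5.267/EI, so M_B = 493/5.267 = 93.61 kip·ft (hogging).

M_B = 93.61 kip·ft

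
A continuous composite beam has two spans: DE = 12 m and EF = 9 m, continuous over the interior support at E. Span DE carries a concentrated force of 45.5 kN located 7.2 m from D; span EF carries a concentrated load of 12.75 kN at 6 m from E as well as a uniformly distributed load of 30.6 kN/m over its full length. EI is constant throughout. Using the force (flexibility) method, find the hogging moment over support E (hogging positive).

Release continuity at E by inserting a hinge; the redundant is the internal moment M_E. The primary structure is two simply-supported spans DE and EF.
Rotations at E on the released spans (each span's end-slope, ×1/EI):
  span DE: point load 45.5 at a = 7.2: Pab(L + a)/(6LEI) = 419.3/EI
  span EF: point load 12.75 at a = 6: Pab(L + b)/(6LEI) = 51/EI
  span EF: UDL 30.6: wL³/(24EI) = 929.5/EI
  relative rotation θ_0 = (419.3 + 980.5)/EI = 1400/EI
A unit hogging moment at E produces rotation L₁/(3EI) + L₂/(3EI) = 7/EI.
Slope continuity at E: θ_0 = M_E·7/EI, so M_E = 1400/7 = 200 kN·m (hogging).

M_E = 200 kN·m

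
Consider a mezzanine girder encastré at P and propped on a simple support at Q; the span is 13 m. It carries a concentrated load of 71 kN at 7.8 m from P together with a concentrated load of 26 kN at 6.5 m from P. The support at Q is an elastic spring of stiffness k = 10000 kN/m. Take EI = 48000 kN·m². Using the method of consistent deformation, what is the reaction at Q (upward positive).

Release the roller at Q. Primary structure: cantilever fixed at P.
Deflection at Q on the released cantilever, summing each load's contribution:
  point load 71 at a = 7.8: Pa²(3L − a)/(6EI) = 22462/EI
  point load 26 at a = 6.5: Pa²(3L − a)/(6EI) = 5950/EI
  δ_0 = 28412/EI
Tip deflection under a unit load at Q: L³/(3EI) = 732.3/EI.
With EI = 48000 kN·m²: δ_0 = 0.59192 m and δ_{QQ} = 0.015257 m/kN.
Compatibility — the spring shortens by R_Q/k under the reaction it provides: δ_0 − R_Q·δ_{QQ} = R_Q/k. With 1/k = 0.0001 m/kN, R_Q = δ_0 / (δ_{QQ} + 1/k) = 0.59192 / (0.015257 + 0.0001) = 38.54 kN.

R_Q = 38.54 kN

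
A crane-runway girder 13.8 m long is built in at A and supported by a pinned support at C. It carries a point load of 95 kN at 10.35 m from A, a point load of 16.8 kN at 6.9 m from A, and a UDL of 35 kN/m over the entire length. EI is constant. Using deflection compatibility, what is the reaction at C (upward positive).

R_C = 246.5 kN

Take the reaction at C as the redundant and release it; the primary structure is a cantilever fixed at A.
Free-end deflection of the primary structure under the applied loading (downward +):
  point load 95 at a = 10.35: Pa²(3L − a)/(6EI) = 52664/EI
  point load 16.8 at a = 6.9: Pa²(3L − a)/(6EI) = 4599/EI
  UDL 35: wL⁴/(8EI) = 158670/EI
  δ_0 = 215933/EI
Tip deflection under a unit load at C: L³/(3EI) = 876/EI.
The prop prevents deflection at C: R_C = δ_0/δ_{CC} = 215933/876 = 246.5 kN.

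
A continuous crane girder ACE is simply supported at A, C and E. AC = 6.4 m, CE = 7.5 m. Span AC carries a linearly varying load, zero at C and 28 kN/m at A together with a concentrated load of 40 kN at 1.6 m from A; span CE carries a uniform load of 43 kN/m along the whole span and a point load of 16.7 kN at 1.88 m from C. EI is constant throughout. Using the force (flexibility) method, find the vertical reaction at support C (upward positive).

R_C = 277 kN

Take M_C as the redundant. Released structure: two simple spans AC and CE with a hinge at C.
Discontinuity in slope at C on the released structure — sum the simple-span end rotations:
  span AC: triangular load, peak 28: 7w₀L³/(360EI) = 142.7/EI
  span AC: point load 40 at a = 1.6: Pab(L + a)/(6LEI) = 64/EI
  span CE: UDL 43: wL³/(24EI) = 755.9/EI
  span CE: point load 16.7 at a = 1.88: Pab(L + b)/(6LEI) = 51.44/EI
  relative rotation θ_0 = (206.7 + 807.3)/EI = 1014/EI
A unit hogging moment at C produces rotation L₁/(3EI) + L₂/(3EI) = 4.633/EI.
Compatibility: M_C·(L₁+L₂)/(3EI) = θ_0, giving M_C = 218.9 kN·m (hogging).
Span AC, ΣM about A with M_C applied at C: R_C^{AC}·6.4 = 255.1 + 218.9, so R_C^{AC} = 74.06 kN and R_A = 129.6 − 74.06 = 55.54 kN.
Span CE, ΣM about E: R_C^{CE}·7.5 = 1303 + 218.9, so R_C^{CE} = 202.9 kN and R_E = 339.2 − 202.9 = 136.3 kN.
R_C = 74.06 + 202.9 = 277 kN.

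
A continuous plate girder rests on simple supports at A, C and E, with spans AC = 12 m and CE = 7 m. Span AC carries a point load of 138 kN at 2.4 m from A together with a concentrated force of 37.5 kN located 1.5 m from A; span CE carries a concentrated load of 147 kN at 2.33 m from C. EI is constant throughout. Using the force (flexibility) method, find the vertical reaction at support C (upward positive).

R_C = 172.9 kN

Release continuity at C by inserting a hinge; the redundant is the internal moment M_C. The primary structure is two simply-supported spans AC and CE.
End slopes at the hinge C, treating each span as simply supported:
  span AC: point load 138 at a = 2.4: Pab(L + a)/(6LEI) = 635.9/EI
  span AC: point load 37.5 at a = 1.5: Pab(L + a)/(6LEI) = 110.7/EI
  span CE: point load 147 at a = 2.33: Pab(L + b)/(6LEI) = 444.4/EI
  relative rotation θ_0 = (746.6 + 444.4)/EI = 1191/EI
A unit hogging moment at C produces rotation L₁/(3EI) + L₂/(3EI) = 6.333/EI.
Compatibility: M_C·(L₁+L₂)/(3EI) = θ_0, giving M_C = 188.1 kN·m (hogging).
Span AC, ΣM about A with M_C applied at C: R_C^{AC}·12 = 387.4 + 188.1, so R_C^{AC} = 47.96 kN and R_A = 175.5 − 47.96 = 127.5 kN.
Span CE, ΣM about E: R_C^{CE}·7 = 686.5 + 188.1, so R_C^{CE} = 124.9 kN and R_E = 147 − 124.9 = 22.06 kN.
R_C = 47.96 + 124.9 = 172.9 kN.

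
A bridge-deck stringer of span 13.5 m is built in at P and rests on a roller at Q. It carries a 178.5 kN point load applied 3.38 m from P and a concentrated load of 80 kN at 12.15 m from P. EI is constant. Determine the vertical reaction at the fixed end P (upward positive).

Remove the prop at Q; the released (primary) structure is a cantilever built in at P.
Free-end deflection of the primary structure under the applied loading (downward +):
  point load 178.5 at a = 3.38: Pa²(3L − a)/(6EI) = 12616/EI
  point load 80 at a = 12.15: Pa²(3L − a)/(6EI) = 55801/EI
  δ_0 = 68417/EI
Flexibility coefficient — unit upward force at Q: δ_{QQ} = L³/(3EI) = 820.1/EI.
The prop prevents deflection at Q: R_Q = δ_0/δ_{QQ} = 68417/820.1 = 83.42 kN.
Vertical equilibrium: R_P = ΣP − R_Q = 258.5 − 83.42 = 175.1 kN.

R_P = 175.1 kN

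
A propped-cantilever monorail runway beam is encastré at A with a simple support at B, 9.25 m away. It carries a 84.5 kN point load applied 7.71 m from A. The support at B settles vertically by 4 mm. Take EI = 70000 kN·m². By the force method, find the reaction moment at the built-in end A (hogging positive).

M_A = 73.08 kN·m

Release the roller at B. Primary structure: cantilever fixed at A.
Primary-structure tip deflection at B by superposition:
  point load 84.5 at a = 7.71: Pa²(3L − a)/(6EI) = 16777/EI
Tip deflection under a unit load at B: L³/(3EI) = 263.8/EI.
With EI = 70000 kN·m²: δ_0 = 0.23967 m and δ_{BB} = 0.003769 m/kN.
Compatibility — the beam at B must follow the support down by 0.004 m: δ_0 − R_B·δ_{BB} = 0.004, so R_B = (0.23967 − 0.004)/0.003769 = 62.53 kN.
Moment equilibrium about A: M_A = Σ(load moments about A) − R_B·L = 651.5 − 62.53×9.25 = 73.08 kN·m.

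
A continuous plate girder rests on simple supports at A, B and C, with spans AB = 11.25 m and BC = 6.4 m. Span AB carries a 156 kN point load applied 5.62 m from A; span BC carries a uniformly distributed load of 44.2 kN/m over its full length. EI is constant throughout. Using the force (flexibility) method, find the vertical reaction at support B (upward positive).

Release continuity at B by inserting a hinge; the redundant is the internal moment M_B. The primary structure is two simply-supported spans AB and BC.
Rotations at B on the released spans (each span's end-slope, ×1/EI):
  span AB: point load 156 at a = 5.62: Pab(L + a)/(6LEI) = 1234/EI
  span BC: UDL 44.2: wL³/(24EI) = 482.8/EI
  relative rotation θ_0 = (1234 + 482.8)/EI = 1716/EI
A unit hogging moment at B produces rotation L₁/(3EI) + L₂/(3EI) = 5.883/EI.
Slope continuity at B: θ_0 = M_B·5.883/EI, so M_B = 1716/5.883 = 291.7 kN·m (hogging).
Span AB, ΣM about A with M_B applied at B: R_B^{AB}·11.25 = 876.7 + 291.7, so R_B^{AB} = 103.9 kN and R_A = 156 − 103.9 = 52.14 kN.
Span BC, ΣM about C: R_B^{BC}·6.4 = 905.2 + 291.7, so R_B^{BC} = 187 kN and R_C = 282.9 − 187 = 95.86 kN.
R_B = 103.9 + 187 = 290.9 kN.

R_B = 290.9 kN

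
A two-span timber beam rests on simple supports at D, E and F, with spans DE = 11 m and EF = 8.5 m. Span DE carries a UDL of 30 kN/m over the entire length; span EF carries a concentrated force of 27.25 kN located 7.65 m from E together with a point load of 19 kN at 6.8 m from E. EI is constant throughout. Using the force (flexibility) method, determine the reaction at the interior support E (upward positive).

Release continuity at E by inserting a hinge; the redundant is the internal moment M_E. The primary structure is two simply-supported spans DE and EF.
Rotations at E on the released spans (each span's end-slope, ×1/EI):
  span DE: UDL 30: wL³/(24EI) = 1664/EI
  span EF: point load 27.25 at a = 7.65: Pab(L + b)/(6LEI) = 32.49/EI
  span EF: point load 19 at a = 6.8: Pab(L + b)/(6LEI) = 43.93/EI
  relative rotation θ_0 = (1664 + 76.41)/EI = 1740/EI
A unit hogging moment at E produces rotation L₁/(3EI) + L₂/(3EI) = 6.5/EI.
Compatibility: M_E·(L₁+L₂)/(3EI) = θ_0, giving M_E = 267.7 kN·m (hogging).
Span DE, ΣM about D with M_E applied at E: R_E^{DE}·11 = 1815 + 267.7, so R_E^{DE} = 189.3 kN and R_D = 330 − 189.3 = 140.7 kN.
Span EF, ΣM about F: R_E^{EF}·8.5 = 55.46 + 267.7, so R_E^{EF} = 38.02 kN and R_F = 46.25 − 38.02 = 8.229 kN.
R_E = 189.3 + 38.02 = 227.4 kN.

R_E = 227.4 kN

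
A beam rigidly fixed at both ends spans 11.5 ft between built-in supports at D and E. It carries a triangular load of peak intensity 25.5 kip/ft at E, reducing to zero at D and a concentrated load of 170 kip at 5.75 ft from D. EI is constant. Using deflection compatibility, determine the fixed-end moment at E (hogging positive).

M_E = 413 kip·ft

Release both end moments; the primary structure is a simply-supported span DE with redundants M_D and M_E.
End rotations of the released simple span under the applied load (×1/EI):
  at D: triangular load, peak 25.5: 7w₀L³/(360EI) = 754.1/EI
  at E: triangular load, peak 25.5: w₀L³/(45EI) = 861.8/EI
  at D: point load 170 at a = 5.75: Pab(L + b)/(6LEI) = 1405/EI
  at E: point load 170 at a = 5.75: Pab(L + a)/(6LEI) = 1405/EI
  θ_D0 = 2159/EI,  θ_E0 = 2267/EI
Flexibility coefficients: a unit moment at one end gives L/(3EI) there and L/(6EI) at the far end, so f₁₁ = f₂₂ = 3.833/EI and f₁₂ = f₂₁ = 1.917/EI.
Compatibility — zero rotation at each built-in end:
  3.833 M_D + 1.917 M_E = 2159
  1.917 M_D + 3.833 M_E = 2267
Solving the pair gives M_D = 356.8 kip·ft and M_E = 413 kip·ft (hogging).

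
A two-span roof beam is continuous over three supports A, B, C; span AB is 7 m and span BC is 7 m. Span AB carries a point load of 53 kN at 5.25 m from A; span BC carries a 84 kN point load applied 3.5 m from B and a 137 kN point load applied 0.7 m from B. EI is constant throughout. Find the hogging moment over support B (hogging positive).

Take M_B as the redundant. Released structure: two simple spans AB and BC with a hinge at B.
End slopes at the hinge B, treating each span as simply supported:
  span AB: point load 53 at a = 5.25: Pab(L + a)/(6LEI) = 142/EI
  span BC: point load 84 at a = 3.5: Pab(L + b)/(6LEI) = 257.2/EI
  span BC: point load 137 at a = 0.7: Pab(L + b)/(6LEI) = 191.3/EI
  relative rotation θ_0 = (142 + 448.6)/EI = 590.6/EI
A unit hogging moment at B produces rotation L₁/(3EI) + L₂/(3EI) = 4.667/EI.
Slope continuity at B: θ_0 = M_B·4.667/EI, so M_B = 590.6/4.667 = 126.6 kN·m (hogging).

M_B = 126.6 kN·m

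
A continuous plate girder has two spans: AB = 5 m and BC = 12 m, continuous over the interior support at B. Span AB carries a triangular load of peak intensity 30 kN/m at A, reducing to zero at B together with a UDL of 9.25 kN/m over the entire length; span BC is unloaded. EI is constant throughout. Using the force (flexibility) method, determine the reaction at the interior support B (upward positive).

R_B = 54.18 kN

Release continuity at B by inserting a hinge; the redundant is the internal moment M_B. The primary structure is two simply-supported spans AB and BC.
Discontinuity in slope at B on the released structure — sum the simple-span end rotations:
  span AB: triangular load, peak 30: 7w₀L³/(360EI) = 72.92/EI
  span AB: UDL 9.25: wL³/(24EI) = 48.18/EI
  relative rotation θ_0 = (121.1 + 0)/EI = 121.1/EI
A unit hogging moment at B produces rotation L₁/(3EI) + L₂/(3EI) = 5.667/EI.
Slope continuity at B: θ_0 = M_B·5.667/EI, so M_B = 121.1/5.667 = 21.37 kN·m (hogging).
Span AB, ΣM about A with M_B applied at B: R_B^{AB}·5 = 240.6 + 21.37, so R_B^{AB} = 52.4 kN and R_A = 121.2 − 52.4 = 68.85 kN.
Span BC, ΣM about C: R_B^{BC}·12 = 0 + 21.37, so R_B^{BC} = 1.781 kN and R_C = 0 − 1.781 = -1.781 kN.
R_B = 52.4 + 1.781 = 54.18 kN.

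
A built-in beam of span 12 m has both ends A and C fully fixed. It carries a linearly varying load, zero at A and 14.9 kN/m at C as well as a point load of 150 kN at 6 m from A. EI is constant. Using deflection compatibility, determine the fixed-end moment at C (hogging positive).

Take the two fixed-end moments M_A, M_C as redundants; the released structure is the simple span AC.
Simple-span end rotations at A and C under the given loads:
  at A: triangular load, peak 14.9: 7w₀L³/(360EI) = 500.6/EI
  at C: triangular load, peak 14.9: w₀L³/(45EI) = 572.2/EI
  at A: point load 150 at a = 6: Pab(L + b)/(6LEI) = 1350/EI
  at C: point load 150 at a = 6: Pab(L + a)/(6LEI) = 1350/EI
  θ_A0 = 1851/EI,  θ_C0 = 1922/EI
Flexibility coefficients: a unit moment at one end gives L/(3EI) there and L/(6EI) at the far end, so f₁₁ = f₂₂ = 4/EI and f₁₂ = f₂₁ = 2/EI.
Compatibility — zero rotation at each built-in end:
  4 M_A + 2 M_C = 1851
  2 M_A + 4 M_C = 1922
Solving the pair gives M_A = 296.5 kN·m and M_C = 332.3 kN·m (hogging).

M_C = 332.3 kN·m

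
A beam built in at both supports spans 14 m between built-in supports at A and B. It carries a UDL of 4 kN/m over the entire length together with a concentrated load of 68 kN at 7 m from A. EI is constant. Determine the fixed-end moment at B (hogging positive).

M_B = 184.3 kN·m

Take the two fixed-end moments M_A, M_B as redundants; the released structure is the simple span AB.
End rotations of the released simple span under the applied load (×1/EI):
  at A: UDL 4: wL³/(24EI) = 457.3/EI
  at B: UDL 4: wL³/(24EI) = 457.3/EI
  at A: point load 68 at a = 7: Pab(L + b)/(6LEI) = 833/EI
  at B: point load 68 at a = 7: Pab(L + a)/(6LEI) = 833/EI
  θ_A0 = 1290/EI,  θ_B0 = 1290/EI
Flexibility coefficients: a unit moment at one end gives L/(3EI) there and L/(6EI) at the far end, so f₁₁ = f₂₂ = 4.667/EI and f₁₂ = f₂₁ = 2.333/EI.
Compatibility — zero rotation at each built-in end:
  4.667 M_A + 2.333 M_B = 1290
  2.333 M_A + 4.667 M_B = 1290
Solving the pair gives M_A = 184.3 kN·m and M_B = 184.3 kN·m (hogging).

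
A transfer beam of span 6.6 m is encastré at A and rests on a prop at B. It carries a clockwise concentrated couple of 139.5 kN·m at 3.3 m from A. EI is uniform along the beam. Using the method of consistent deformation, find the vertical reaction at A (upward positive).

R_A = -23.78 kN

Take the reaction at B as the redundant and release it; the primary structure is a cantilever fixed at A.
Primary-structure tip deflection at B by superposition:
  clockwise couple 139.5 at a = 3.3: M₀a(2L − a)/(2EI) = 2279/EI
Tip deflection under a unit load at B: L³/(3EI) = 95.83/EI.
Compatibility at B: δ_0 − R_B·δ_{BB} = 0, so R_B = 2279/95.83 = 23.78 kN.
Vertical equilibrium: R_A = ΣP − R_B = 0 − 23.78 = -23.78 kN.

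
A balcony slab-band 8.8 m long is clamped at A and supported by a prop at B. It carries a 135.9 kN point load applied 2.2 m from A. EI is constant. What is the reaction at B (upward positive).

R_B = 11.68 kN

Take the reaction at B as the redundant and release it; the primary structure is a cantilever fixed at A.
Free-end deflection of the primary structure under the applied loading (downward +):
  point load 135.9 at a = 2.2: Pa²(3L − a)/(6EI) = 2653/EI
Flexibility coefficient — unit upward force at B: δ_{BB} = L³/(3EI) = 227.2/EI.
The prop prevents deflection at B: R_B = δ_0/δ_{BB} = 2653/227.2 = 11.68 kN.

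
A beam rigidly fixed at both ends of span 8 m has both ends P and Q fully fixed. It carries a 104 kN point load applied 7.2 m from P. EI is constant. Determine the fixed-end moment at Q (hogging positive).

M_Q = 67.39 kN·m

Release both end moments; the primary structure is a simply-supported span PQ with redundants M_P and M_Q.
On the primary (simply-supported) span, the end slopes from the loading are:
  at P: point load 104 at a = 7.2: Pab(L + b)/(6LEI) = 109.8/EI
  at Q: point load 104 at a = 7.2: Pab(L + a)/(6LEI) = 189.7/EI
  θ_P0 = 109.8/EI,  θ_Q0 = 189.7/EI
Flexibility coefficients: a unit moment at one end gives L/(3EI) there and L/(6EI) at the far end, so f₁₁ = f₂₂ = 2.667/EI and f₁₂ = f₂₁ = 1.333/EI.
Compatibility — zero rotation at each built-in end:
  2.667 M_P + 1.333 M_Q = 109.8
  1.333 M_P + 2.667 M_Q = 189.7
Solving the pair gives M_P = 7.488 kN·m and M_Q = 67.39 kN·m (hogging).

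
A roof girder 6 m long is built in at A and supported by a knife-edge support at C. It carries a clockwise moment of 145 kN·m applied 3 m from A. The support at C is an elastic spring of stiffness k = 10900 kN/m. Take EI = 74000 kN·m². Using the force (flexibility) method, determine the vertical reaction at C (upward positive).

R_C = 24.84 kN

Choose R_C as the redundant. The primary structure is the cantilever fixed at A.
Free-end deflection of the primary structure under the applied loading (downward +):
  clockwise couple 145 at a = 3: M₀a(2L − a)/(2EI) = 1958/EI
Tip deflection under a unit load at C: L³/(3EI) = 72/EI.
With EI = 74000 kN·m²: δ_0 = 0.026453 m and δ_{CC} = 0.000973 m/kN.
Compatibility — the spring shortens by R_C/k under the reaction it provides: δ_0 − R_C·δ_{CC} = R_C/k. With 1/k = 0.000092 m/kN, R_C = δ_0 / (δ_{CC} + 1/k) = 0.026453 / (0.000973 + 0.000092) = 24.84 kN.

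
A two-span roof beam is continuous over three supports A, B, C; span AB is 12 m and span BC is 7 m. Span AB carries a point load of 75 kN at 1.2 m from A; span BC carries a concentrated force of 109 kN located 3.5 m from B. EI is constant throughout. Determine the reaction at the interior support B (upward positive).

R_B = 80.29 kN

Take M_B as the redundant. Released structure: two simple spans AB and BC with a hinge at B.
Rotations at B on the released spans (each span's end-slope, ×1/EI):
  span AB: point load 75 at a = 1.2: Pab(L + a)/(6LEI) = 178.2/EI
  span BC: point load 109 at a = 3.5: Pab(L + b)/(6LEI) = 333.8/EI
  relative rotation θ_0 = (178.2 + 333.8)/EI = 512/EI
A unit hogging moment at B produces rotation L₁/(3EI) + L₂/(3EI) = 6.333/EI.
Slope continuity at B: θ_0 = M_B·6.333/EI, so M_B = 512/6.333 = 80.84 kN·m (hogging).
Span AB, ΣM about A with M_B applied at B: R_B^{AB}·12 = 90 + 80.84, so R_B^{AB} = 14.24 kN and R_A = 75 − 14.24 = 60.76 kN.
Span BC, ΣM about C: R_B^{BC}·7 = 381.5 + 80.84, so R_B^{BC} = 66.05 kN and R_C = 109 − 66.05 = 42.95 kN.
R_B = 14.24 + 66.05 = 80.29 kN.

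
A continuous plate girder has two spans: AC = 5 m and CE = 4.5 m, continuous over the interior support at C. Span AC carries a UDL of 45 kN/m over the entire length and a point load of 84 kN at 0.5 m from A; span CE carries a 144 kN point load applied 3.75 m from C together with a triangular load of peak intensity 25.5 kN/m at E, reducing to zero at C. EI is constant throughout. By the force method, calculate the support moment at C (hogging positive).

M_C = 124.1 kN·m

Insert a hinge at C; M_C is the redundant, and each span becomes simply supported.
Rotations at C on the released spans (each span's end-slope, ×1/EI):
  span AC: UDL 45: wL³/(24EI) = 234.4/EI
  span AC: point load 84 at a = 0.5: Pab(L + a)/(6LEI) = 34.65/EI
  span CE: point load 144 at a = 3.75: Pab(L + b)/(6LEI) = 78.75/EI
  span CE: triangular load, peak 25.5: 7w₀L³/(360EI) = 45.18/EI
  relative rotation θ_0 = (269 + 123.9)/EI = 393/EI
A unit hogging moment at C produces rotation L₁/(3EI) + L₂/(3EI) = 3.167/EI.
Slope continuity at C: θ_0 = M_C·3.167/EI, so M_C = 393/3.167 = 124.1 kN·m (hogging).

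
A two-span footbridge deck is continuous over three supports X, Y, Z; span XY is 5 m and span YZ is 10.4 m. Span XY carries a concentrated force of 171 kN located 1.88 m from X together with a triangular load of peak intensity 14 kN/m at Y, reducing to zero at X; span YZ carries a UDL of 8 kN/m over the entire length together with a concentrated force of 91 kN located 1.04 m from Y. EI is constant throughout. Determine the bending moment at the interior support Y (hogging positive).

Release continuity at Y by inserting a hinge; the redundant is the internal moment M_Y. The primary structure is two simply-supported spans XY and YZ.
Rotations at Y on the released spans (each span's end-slope, ×1/EI):
  span XY: point load 171 at a = 1.88: Pab(L + a)/(6LEI) = 230/EI
  span XY: triangular load, peak 14: w₀L³/(45EI) = 38.89/EI
  span YZ: UDL 8: wL³/(24EI) = 375/EI
  span YZ: point load 91 at a = 1.04: Pab(L + b)/(6LEI) = 280.5/EI
  relative rotation θ_0 = (268.9 + 655.5)/EI = 924.4/EI
A unit hogging moment at Y produces rotation L₁/(3EI) + L₂/(3EI) = 5.133/EI.
Compatibility: M_Y·(L₁+L₂)/(3EI) = θ_0, giving M_Y = 180.1 kN·m (hogging).

M_Y = 180.1 kN·m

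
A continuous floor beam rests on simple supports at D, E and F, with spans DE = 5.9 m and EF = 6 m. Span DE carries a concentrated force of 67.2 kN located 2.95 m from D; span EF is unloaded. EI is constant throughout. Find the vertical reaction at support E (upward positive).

R_E = 45.99 kN

Release continuity at E by inserting a hinge; the redundant is the internal moment M_E. The primary structure is two simply-supported spans DE and EF.
Discontinuity in slope at E on the released structure — sum the simple-span end rotations:
  span DE: point load 67.2 at a = 2.95: Pab(L + a)/(6LEI) = 146.2/EI
  relative rotation θ_0 = (146.2 + 0)/EI = 146.2/EI
A unit hogging moment at E produces rotation L₁/(3EI) + L₂/(3EI) = 3.967/EI.
Compatibility: M_E·(L₁+L₂)/(3EI) = θ_0, giving M_E = 36.86 kN·m (hogging).
Span DE, ΣM about D with M_E applied at E: R_E^{DE}·5.9 = 198.2 + 36.86, so R_E^{DE} = 39.85 kN and R_D = 67.2 − 39.85 = 27.35 kN.
Span EF, ΣM about F: R_E^{EF}·6 = 0 + 36.86, so R_E^{EF} = 6.143 kN and R_F = 0 − 6.143 = -6.143 kN.
R_E = 39.85 + 6.143 = 45.99 kN.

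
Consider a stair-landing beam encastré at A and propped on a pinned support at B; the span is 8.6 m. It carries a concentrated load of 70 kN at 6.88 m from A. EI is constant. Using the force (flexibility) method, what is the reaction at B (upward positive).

Remove the prop at B; the released (primary) structure is a cantilever built in at A.
Primary-structure tip deflection at B by superposition:
  point load 70 at a = 6.88: Pa²(3L − a)/(6EI) = 10448/EI
Tip deflection under a unit load at B: L³/(3EI) = 212/EI.
Compatibility at B: δ_0 − R_B·δ_{BB} = 0, so R_B = 10448/212 = 49.28 kN.

R_B = 49.28 kN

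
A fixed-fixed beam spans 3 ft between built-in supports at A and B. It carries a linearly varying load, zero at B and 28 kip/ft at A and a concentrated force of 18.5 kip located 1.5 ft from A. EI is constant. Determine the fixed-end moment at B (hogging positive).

Take the two fixed-end moments M_A, M_B as redundants; the released structure is the simple span AB.
End rotations of the released simple span under the applied load (×1/EI):
  at A: triangular load, peak 28: w₀L³/(45EI) = 16.8/EI
  at B: triangular load, peak 28: 7w₀L³/(360EI) = 14.7/EI
  at A: point load 18.5 at a = 1.5: Pab(L + b)/(6LEI) = 10.41/EI
  at B: point load 18.5 at a = 1.5: Pab(L + a)/(6LEI) = 10.41/EI
  θ_A0 = 27.21/EI,  θ_B0 = 25.11/EI
Flexibility coefficients: a unit moment at one end gives L/(3EI) there and L/(6EI) at the far end, so f₁₁ = f₂₂ = 1/EI and f₁₂ = f₂₁ = 0.5/EI.
Compatibility — zero rotation at each built-in end:
  1 M_A + 0.5 M_B = 27.21
  0.5 M_A + 1 M_B = 25.11
Solving the pair gives M_A = 19.54 kip·ft and M_B = 15.34 kip·ft (hogging).

M_B = 15.34 kip·ft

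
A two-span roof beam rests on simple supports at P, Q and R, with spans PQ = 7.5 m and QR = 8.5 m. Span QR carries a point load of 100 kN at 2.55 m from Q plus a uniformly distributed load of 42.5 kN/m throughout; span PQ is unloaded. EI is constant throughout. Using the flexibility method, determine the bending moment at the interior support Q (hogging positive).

Insert a hinge at Q; M_Q is the redundant, and each span becomes simply supported.
Rotations at Q on the released spans (each span's end-slope, ×1/EI):
  span QR: point load 100 at a = 2.55: Pab(L + b)/(6LEI) = 429.9/EI
  span QR: UDL 42.5: wL³/(24EI) = 1088/EI
  relative rotation θ_0 = (0 + 1517)/EI = 1517/EI
A unit hogging moment at Q produces rotation L₁/(3EI) + L₂/(3EI) = 5.333/EI.
Slope continuity at Q: θ_0 = M_Q·5.333/EI, so M_Q = 1517/5.333 = 284.5 kN·m (hogging).

M_Q = 284.5 kN·m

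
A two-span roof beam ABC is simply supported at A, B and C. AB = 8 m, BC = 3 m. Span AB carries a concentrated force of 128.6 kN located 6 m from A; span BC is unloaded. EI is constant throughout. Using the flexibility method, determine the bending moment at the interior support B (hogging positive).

M_B = 122.8 kN·m

Take M_B as the redundant. Released structure: two simple spans AB and BC with a hinge at B.
Rotations at B on the released spans (each span's end-slope, ×1/EI):
  span AB: point load 128.6 at a = 6: Pab(L + a)/(6LEI) = 450.1/EI
  relative rotation θ_0 = (450.1 + 0)/EI = 450.1/EI
A unit hogging moment at B produces rotation L₁/(3EI) + L₂/(3EI) = 3.667/EI.
Compatibility: M_B·(L₁+L₂)/(3EI) = θ_0, giving M_B = 122.8 kN·m (hogging).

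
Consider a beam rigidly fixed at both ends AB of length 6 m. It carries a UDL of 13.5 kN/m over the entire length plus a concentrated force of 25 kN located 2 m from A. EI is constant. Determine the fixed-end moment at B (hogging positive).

Take the two fixed-end moments M_A, M_B as redundants; the released structure is the simple span AB.
Simple-span end rotations at A and B under the given loads:
  at A: UDL 13.5: wL³/(24EI) = 121.5/EI
  at B: UDL 13.5: wL³/(24EI) = 121.5/EI
  at A: point load 25 at a = 2: Pab(L + b)/(6LEI) = 55.56/EI
  at B: point load 25 at a = 2: Pab(L + a)/(6LEI) = 44.44/EI
  θ_A0 = 177.1/EI,  θ_B0 = 165.9/EI
Flexibility coefficients: a unit moment at one end gives L/(3EI) there and L/(6EI) at the far end, so f₁₁ = f₂₂ = 2/EI and f₁₂ = f₂₁ = 1/EI.
Compatibility — zero rotation at each built-in end:
  2 M_A + 1 M_B = 177.1
  1 M_A + 2 M_B = 165.9
Solving the pair gives M_A = 62.72 kN·m and M_B = 51.61 kN·m (hogging).

M_B = 51.61 kN·m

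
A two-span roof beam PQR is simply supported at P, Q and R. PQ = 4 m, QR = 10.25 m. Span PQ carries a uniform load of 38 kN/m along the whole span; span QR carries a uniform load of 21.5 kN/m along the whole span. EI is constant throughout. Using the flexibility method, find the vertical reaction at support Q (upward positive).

R_Q = 264.2 kN

Insert a hinge at Q; M_Q is the redundant, and each span becomes simply supported.
Discontinuity in slope at Q on the released structure — sum the simple-span end rotations:
  span PQ: UDL 38: wL³/(24EI) = 101.3/EI
  span QR: UDL 21.5: wL³/(24EI) = 964.7/EI
  relative rotation θ_0 = (101.3 + 964.7)/EI = 1066/EI
A unit hogging moment at Q produces rotation L₁/(3EI) + L₂/(3EI) = 4.75/EI.
Slope continuity at Q: θ_0 = M_Q·4.75/EI, so M_Q = 1066/4.75 = 224.4 kN·m (hogging).
Span PQ, ΣM about P with M_Q applied at Q: R_Q^{PQ}·4 = 304 + 224.4, so R_Q^{PQ} = 132.1 kN and R_P = 152 − 132.1 = 19.89 kN.
Span QR, ΣM about R: R_Q^{QR}·10.25 = 1129 + 224.4, so R_Q^{QR} = 132.1 kN and R_R = 220.4 − 132.1 = 88.29 kN.
R_Q = 132.1 + 132.1 = 264.2 kN.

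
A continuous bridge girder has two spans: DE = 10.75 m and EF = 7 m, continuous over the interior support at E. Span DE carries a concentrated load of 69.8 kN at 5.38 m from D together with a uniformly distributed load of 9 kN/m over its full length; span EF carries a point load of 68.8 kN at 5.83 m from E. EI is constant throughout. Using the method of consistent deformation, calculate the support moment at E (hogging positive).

Take M_E as the redundant. Released structure: two simple spans DE and EF with a hinge at E.
Rotations at E on the released spans (each span's end-slope, ×1/EI):
  span DE: point load 69.8 at a = 5.38: Pab(L + a)/(6LEI) = 504.3/EI
  span DE: UDL 9: wL³/(24EI) = 465.9/EI
  span EF: point load 68.8 at a = 5.83: Pab(L + b)/(6LEI) = 91.29/EI
  relative rotation θ_0 = (970.2 + 91.29)/EI = 1061/EI
A unit hogging moment at E produces rotation L₁/(3EI) + L₂/(3EI) = 5.917/EI.
Compatibility: M_E·(L₁+L₂)/(3EI) = θ_0, giving M_E = 179.4 kN·m (hogging).

M_E = 179.4 kN·m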